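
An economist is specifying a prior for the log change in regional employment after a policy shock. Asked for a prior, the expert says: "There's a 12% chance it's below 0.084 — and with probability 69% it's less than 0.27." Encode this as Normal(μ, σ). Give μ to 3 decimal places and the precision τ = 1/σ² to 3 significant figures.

μ = 0.215, τ = 80.7

The p-quantile of Normal(μ,σ) is μ + z_p·σ, with z_{0.12} = -1.175 and z_{0.69} = 0.4959.
Eliminate σ: μ = (z₂·x₁ − z₁·x₂)/(z₂ − z₁) = (0.4959·0.084 − (-1.175)·0.27)/1.671 = 0.215.
Then σ = (x₂ − x₁)/(z₂ − z₁) = (0.27 − 0.084)/1.671 = 0.111.
Precision τ = 1/σ² = 1/0.1113² = 80.7.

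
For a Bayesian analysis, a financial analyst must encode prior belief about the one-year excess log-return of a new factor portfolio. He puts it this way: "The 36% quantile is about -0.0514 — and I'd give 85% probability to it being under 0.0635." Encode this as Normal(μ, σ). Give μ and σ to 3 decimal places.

The p-quantile of Normal(μ,σ) is μ + z_p·σ, with z_{0.36} = -0.3585 and z_{0.85} = 1.036.
Eliminate σ: μ = (z₂·x₁ − z₁·x₂)/(z₂ − z₁) = (1.036·-0.0514 − (-0.3585)·0.0635)/1.395 = -0.022.
Then σ = (x₂ − x₁)/(z₂ − z₁) = (0.0635 − -0.0514)/1.395 = 0.082.

μ = -0.022, σ = 0.082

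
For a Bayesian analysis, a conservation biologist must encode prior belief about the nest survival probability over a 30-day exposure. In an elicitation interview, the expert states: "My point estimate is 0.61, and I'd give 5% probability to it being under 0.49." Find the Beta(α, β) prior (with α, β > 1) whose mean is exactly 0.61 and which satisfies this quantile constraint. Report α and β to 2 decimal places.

α ≈ 28.00, β ≈ 17.90

With mean 0.61 fixed, write α = 0.61s, β = 0.39s where s = α+β.
Need P(θ < 0.49) = 0.05 under Beta(0.61s, 0.39s). Normal approximation: (q−m)/√(m(1−m)/s) ≈ z_{0.05} = -1.64, so s ≈ 0.61·0.39·(-1.64)²/(0.49−0.61)² = 44.7.
At s = 44.7: P(θ<0.49) ≈ 0.052. Adjusting to match 0.05 gives s ≈ 45.90.
So α = 0.61·45.90 ≈ 28.00, β = 0.39·45.90 ≈ 17.90.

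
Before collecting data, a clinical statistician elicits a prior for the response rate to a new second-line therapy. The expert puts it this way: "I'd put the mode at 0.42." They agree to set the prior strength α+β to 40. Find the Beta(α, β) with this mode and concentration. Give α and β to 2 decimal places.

α = 16.96, β = 23.04

For α,β > 1 the Beta mode is (α−1)/(α+β−2). With α+β = 40, the mode is (α−1)/38.
Set (α−1)/38 = 0.42 → α = 1 + 0.42·38 = 16.96.
β = 40 − α = 23.04.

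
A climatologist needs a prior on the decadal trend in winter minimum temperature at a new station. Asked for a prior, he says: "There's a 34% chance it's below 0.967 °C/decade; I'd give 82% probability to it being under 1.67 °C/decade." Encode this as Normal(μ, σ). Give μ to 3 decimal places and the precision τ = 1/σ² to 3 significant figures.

The p-quantile of Normal(μ,σ) is μ + z_p·σ, with z_{0.34} = -0.4125 and z_{0.82} = 0.9154.
Eliminate σ: μ = (z₂·x₁ − z₁·x₂)/(z₂ − z₁) = (0.9154·0.967 − (-0.4125)·1.67)/1.328 = 1.185.
Then σ = (x₂ − x₁)/(z₂ − z₁) = (1.67 − 0.967)/1.328 = 0.529.
Precision τ = 1/σ² = 1/0.5294² = 3.57.

μ = 1.185, τ = 3.57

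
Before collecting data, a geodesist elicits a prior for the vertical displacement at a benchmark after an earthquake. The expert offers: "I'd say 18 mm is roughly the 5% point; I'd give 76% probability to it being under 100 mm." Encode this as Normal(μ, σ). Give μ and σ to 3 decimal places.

μ = 75.367, σ = 34.876

The p-quantile of Normal(μ,σ) is μ + z_p·σ, with z_{0.05} = -1.645 and z_{0.76} = 0.7063.
Eliminate σ: μ = (z₂·x₁ − z₁·x₂)/(z₂ − z₁) = (0.7063·18 − (-1.645)·100)/2.351 = 75.367.
Then σ = (x₂ − x₁)/(z₂ − z₁) = (100 − 18)/2.351 = 34.876.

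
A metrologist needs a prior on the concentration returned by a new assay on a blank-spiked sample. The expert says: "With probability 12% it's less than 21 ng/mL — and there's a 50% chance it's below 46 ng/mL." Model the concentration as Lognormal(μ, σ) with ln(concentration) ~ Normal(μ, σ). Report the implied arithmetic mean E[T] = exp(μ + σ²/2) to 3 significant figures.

E[T] ≈ 57.5 ng/mL

If T ~ Lognormal(μ,σ) then ln T ~ Normal(μ,σ), so the p-quantile of ln T is μ + z_p·σ.
ln(21) = 3.045 and ln(46) = 3.829; z_{0.12} = -1.175, z_{0.5} = 0.
σ = (3.829 − 3.045)/(0 − (-1.175)) = 0.667.
μ = 3.045 − (-1.175)·0.667 = 3.829.
E[T] = exp(μ + σ²/2) = exp(3.829 + 0.2227) = 57.5 ng/mL.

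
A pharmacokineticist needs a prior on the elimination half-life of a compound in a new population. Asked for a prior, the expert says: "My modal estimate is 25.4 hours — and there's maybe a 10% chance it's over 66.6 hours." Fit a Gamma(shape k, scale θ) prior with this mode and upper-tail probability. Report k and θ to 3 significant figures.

Gamma(k,θ) with k>1 has mode (k−1)θ, so θ = 25.4/(k−1).
Need P(X < 66.6) = 0.9 with θ tied to k this way. Start at k = 2, θ = 25.4: P(X<66.6) ≈ 0.737.
Too low — raise k to concentrate. Iterating converges to k ≈ 3.06.
Then θ = 25.4/(3.06−1) ≈ 12.3.

k ≈ 3.06, θ ≈ 12.3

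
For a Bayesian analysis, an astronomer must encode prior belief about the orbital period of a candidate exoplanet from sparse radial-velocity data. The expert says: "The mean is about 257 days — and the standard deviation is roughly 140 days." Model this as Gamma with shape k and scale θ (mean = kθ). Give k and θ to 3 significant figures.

k ≈ 3.37, θ ≈ 76.3

For Gamma(k, scale θ): mean = kθ, variance = kθ², so CV = 1/√k.
CV = SD/mean = 140/257 = 0.5447, hence k = 1/CV² = 3.37.
Then θ = mean/k = 257/3.37 = 76.3.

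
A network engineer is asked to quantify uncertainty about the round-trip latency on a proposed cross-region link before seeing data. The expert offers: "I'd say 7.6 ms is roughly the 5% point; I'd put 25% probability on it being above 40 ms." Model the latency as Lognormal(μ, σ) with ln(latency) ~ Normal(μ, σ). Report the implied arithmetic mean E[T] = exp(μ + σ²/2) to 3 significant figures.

If T ~ Lognormal(μ,σ) then ln T ~ Normal(μ,σ), so the p-quantile of ln T is μ + z_p·σ.
ln(7.6) = 2.028 and ln(40) = 3.689; z_{0.05} = -1.645, z_{0.75} = 0.6745.
σ = (3.689 − 2.028)/(0.6745 − (-1.645)) = 0.716.
μ = 2.028 − (-1.645)·0.716 = 3.206.
E[T] = exp(μ + σ²/2) = exp(3.206 + 0.2564) = 31.9 ms.

E[T] ≈ 31.9 ms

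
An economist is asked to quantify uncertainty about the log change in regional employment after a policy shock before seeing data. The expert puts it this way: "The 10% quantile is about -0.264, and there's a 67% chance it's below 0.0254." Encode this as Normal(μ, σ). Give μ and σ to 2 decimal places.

μ = -0.05, σ = 0.17

For Normal(μ,σ), the p-quantile is μ + z_p·σ. Here z_{0.1} = -1.282, z_{0.67} = 0.4399.
So -0.264 = μ − 1.282σ and 0.0254 = μ + 0.4399σ.
Subtracting: σ = (0.0254 − -0.264)/(0.4399 − (-1.282)) = 0.17.
Then μ = -0.264 − (-1.282)·0.17 = -0.05.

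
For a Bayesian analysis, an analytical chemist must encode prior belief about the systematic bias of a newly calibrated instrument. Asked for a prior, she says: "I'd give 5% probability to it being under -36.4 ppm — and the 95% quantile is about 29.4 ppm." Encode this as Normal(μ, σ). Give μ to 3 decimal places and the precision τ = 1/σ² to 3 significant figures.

μ = -3.500, τ = 0.0025

For Normal(μ,σ), the p-quantile is μ + z_p·σ. Here z_{0.05} = -1.645, z_{0.95} = 1.645.
So -36.4 = μ − 1.645σ and 29.4 = μ + 1.645σ.
Subtracting: σ = (29.4 − -36.4)/(1.645 − (-1.645)) = 20.002.
Then μ = -36.4 − (-1.645)·20.002 = -3.500.
Precision τ = 1/σ² = 1/20² = 0.0025.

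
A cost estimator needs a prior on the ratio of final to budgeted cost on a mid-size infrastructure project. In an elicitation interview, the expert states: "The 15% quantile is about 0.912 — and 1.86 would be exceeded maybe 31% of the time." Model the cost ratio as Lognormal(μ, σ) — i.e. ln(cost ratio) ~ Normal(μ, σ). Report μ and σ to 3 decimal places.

μ ≈ 0.390, σ ≈ 0.465

If T ~ Lognormal(μ,σ) then ln T ~ Normal(μ,σ), so the p-quantile of ln T is μ + z_p·σ.
ln(0.912) = -0.09212 and ln(1.86) = 0.6206; z_{0.15} = -1.036, z_{0.69} = 0.4959.
σ = (0.6206 − -0.09212)/(0.4959 − (-1.036)) = 0.465.
μ = -0.09212 − (-1.036)·0.465 = 0.390.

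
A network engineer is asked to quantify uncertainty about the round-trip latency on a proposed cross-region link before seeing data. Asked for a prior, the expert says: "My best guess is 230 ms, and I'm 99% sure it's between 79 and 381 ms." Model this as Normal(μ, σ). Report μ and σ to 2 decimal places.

A symmetric 99% interval runs μ ± z·σ with z = 2.576.
Half-width = 151, so σ = 151/2.576 = 58.62.
μ is the stated best guess, 230.00.

μ = 230.00, σ = 58.62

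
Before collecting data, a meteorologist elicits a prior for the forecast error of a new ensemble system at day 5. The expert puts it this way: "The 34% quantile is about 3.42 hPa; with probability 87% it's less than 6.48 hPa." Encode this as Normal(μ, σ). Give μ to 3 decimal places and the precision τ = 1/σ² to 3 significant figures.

The p-quantile of Normal(μ,σ) is μ + z_p·σ, with z_{0.34} = -0.4125 and z_{0.87} = 1.126.
Eliminate σ: μ = (z₂·x₁ − z₁·x₂)/(z₂ − z₁) = (1.126·3.42 − (-0.4125)·6.48)/1.539 = 4.240.
Then σ = (x₂ − x₁)/(z₂ − z₁) = (6.48 − 3.42)/1.539 = 1.988.
Precision τ = 1/σ² = 1/1.988² = 0.253.

μ = 4.240, τ = 0.253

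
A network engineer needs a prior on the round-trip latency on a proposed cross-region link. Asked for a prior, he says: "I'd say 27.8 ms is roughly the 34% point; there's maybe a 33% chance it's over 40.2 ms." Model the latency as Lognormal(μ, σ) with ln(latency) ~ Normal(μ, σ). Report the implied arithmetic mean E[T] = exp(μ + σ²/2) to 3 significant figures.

E[T] ≈ 36.5 ms

If T ~ Lognormal(μ,σ) then ln T ~ Normal(μ,σ), so the p-quantile of ln T is μ + z_p·σ.
ln(27.8) = 3.325 and ln(40.2) = 3.694; z_{0.34} = -0.4125, z_{0.67} = 0.4399.
σ = (3.694 − 3.325)/(0.4399 − (-0.4125)) = 0.433.
μ = 3.325 − (-0.4125)·0.433 = 3.504.
E[T] = exp(μ + σ²/2) = exp(3.504 + 0.0936) = 36.5 ms.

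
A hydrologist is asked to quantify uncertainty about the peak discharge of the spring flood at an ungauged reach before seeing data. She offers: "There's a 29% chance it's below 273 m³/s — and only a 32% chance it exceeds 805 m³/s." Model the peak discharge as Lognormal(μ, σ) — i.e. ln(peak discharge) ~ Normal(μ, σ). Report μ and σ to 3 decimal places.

μ ≈ 6.196, σ ≈ 1.059

If T ~ Lognormal(μ,σ) then ln T ~ Normal(μ,σ), so the p-quantile of ln T is μ + z_p·σ.
ln(273) = 5.609 and ln(805) = 6.691; z_{0.29} = -0.5534, z_{0.68} = 0.4677.
σ = (6.691 − 5.609)/(0.4677 − (-0.5534)) = 1.059.
μ = 5.609 − (-0.5534)·1.059 = 6.196.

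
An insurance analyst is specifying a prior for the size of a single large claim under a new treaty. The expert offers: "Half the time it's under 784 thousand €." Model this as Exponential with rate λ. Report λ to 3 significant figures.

Exponential median = ln 2 / λ, so λ = ln 2 / 784.0 = 0.000884.

λ ≈ 0.000884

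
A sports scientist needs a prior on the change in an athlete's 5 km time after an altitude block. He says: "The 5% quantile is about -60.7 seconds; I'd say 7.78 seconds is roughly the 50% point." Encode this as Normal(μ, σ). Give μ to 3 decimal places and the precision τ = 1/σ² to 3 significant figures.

For Normal(μ,σ), the p-quantile is μ + z_p·σ. Here z_{0.05} = -1.645, z_{0.5} = 0.
So -60.7 = μ − 1.645σ and 7.78 = μ + 0σ.
Subtracting: σ = (7.78 − -60.7)/(0 − (-1.645)) = 41.633.
Then μ = -60.7 − (-1.645)·41.633 = 7.780.
Precision τ = 1/σ² = 1/41.63² = 0.000577.

μ = 7.780, τ = 0.000577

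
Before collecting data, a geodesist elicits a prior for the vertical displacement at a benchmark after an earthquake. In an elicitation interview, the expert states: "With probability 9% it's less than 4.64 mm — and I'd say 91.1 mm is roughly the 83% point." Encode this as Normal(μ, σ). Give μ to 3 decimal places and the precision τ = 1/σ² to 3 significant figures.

μ = 55.152, τ = 0.000705

For Normal(μ,σ), the p-quantile is μ + z_p·σ. Here z_{0.09} = -1.341, z_{0.83} = 0.9542.
So 4.64 = μ − 1.341σ and 91.1 = μ + 0.9542σ.
Subtracting: σ = (91.1 − 4.64)/(0.9542 − (-1.341)) = 37.675.
Then μ = 4.64 − (-1.341)·37.675 = 55.152.
Precision τ = 1/σ² = 1/37.67² = 0.000705.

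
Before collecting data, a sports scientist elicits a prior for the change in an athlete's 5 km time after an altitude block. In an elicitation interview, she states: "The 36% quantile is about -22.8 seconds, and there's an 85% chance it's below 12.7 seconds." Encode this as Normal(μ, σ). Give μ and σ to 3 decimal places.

The p-quantile of Normal(μ,σ) is μ + z_p·σ, with z_{0.36} = -0.3585 and z_{0.85} = 1.036.
Eliminate σ: μ = (z₂·x₁ − z₁·x₂)/(z₂ − z₁) = (1.036·-22.8 − (-0.3585)·12.7)/1.395 = -13.677.
Then σ = (x₂ − x₁)/(z₂ − z₁) = (12.7 − -22.8)/1.395 = 25.450.

μ = -13.677, σ = 25.450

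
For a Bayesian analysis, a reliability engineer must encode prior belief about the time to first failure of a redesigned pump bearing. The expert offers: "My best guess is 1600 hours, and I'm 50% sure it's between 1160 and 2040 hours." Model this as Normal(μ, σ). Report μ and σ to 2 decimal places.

μ = 1600.00, σ = 652.34

A symmetric 50% interval runs μ ± z·σ with z = 0.6745.
Half-width = 440, so σ = 440/0.6745 = 652.34.
μ is the stated best guess, 1600.00.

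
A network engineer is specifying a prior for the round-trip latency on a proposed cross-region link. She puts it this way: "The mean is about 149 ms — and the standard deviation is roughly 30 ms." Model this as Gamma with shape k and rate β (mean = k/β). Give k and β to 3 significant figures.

k ≈ 24.7, β ≈ 0.166

For Gamma(k, rate β): mean = k/β, variance = k/β², so CV = 1/√k.
CV = SD/mean = 30/149 = 0.2013, hence k = 1/CV² = 24.7.
Then β = k/mean = 24.7/149 = 0.166.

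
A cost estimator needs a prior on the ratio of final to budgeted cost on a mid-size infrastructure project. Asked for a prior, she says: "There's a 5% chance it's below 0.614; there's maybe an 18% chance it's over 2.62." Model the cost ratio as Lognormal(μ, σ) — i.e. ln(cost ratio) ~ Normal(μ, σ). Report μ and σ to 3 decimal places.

If T ~ Lognormal(μ,σ) then ln T ~ Normal(μ,σ), so the p-quantile of ln T is μ + z_p·σ.
ln(0.614) = -0.4878 and ln(2.62) = 0.9632; z_{0.05} = -1.645, z_{0.82} = 0.9154.
σ = (0.9632 − -0.4878)/(0.9154 − (-1.645)) = 0.567.
μ = -0.4878 − (-1.645)·0.567 = 0.444.

μ ≈ 0.444, σ ≈ 0.567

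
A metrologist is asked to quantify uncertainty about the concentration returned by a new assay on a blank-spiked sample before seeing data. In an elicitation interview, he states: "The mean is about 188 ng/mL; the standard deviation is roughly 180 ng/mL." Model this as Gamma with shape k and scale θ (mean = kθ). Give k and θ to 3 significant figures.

For Gamma(k, scale θ): mean = kθ, variance = kθ², so CV = 1/√k.
CV = SD/mean = 180/188 = 0.9574, hence k = 1/CV² = 1.09.
Then θ = mean/k = 188/1.09 = 172.

k ≈ 1.09, θ ≈ 172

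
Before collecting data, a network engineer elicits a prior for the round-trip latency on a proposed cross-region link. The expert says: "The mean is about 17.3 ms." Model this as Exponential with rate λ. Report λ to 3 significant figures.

Exponential mean = 1/λ, so λ = 1/17.3 = 0.0578.

λ ≈ 0.0578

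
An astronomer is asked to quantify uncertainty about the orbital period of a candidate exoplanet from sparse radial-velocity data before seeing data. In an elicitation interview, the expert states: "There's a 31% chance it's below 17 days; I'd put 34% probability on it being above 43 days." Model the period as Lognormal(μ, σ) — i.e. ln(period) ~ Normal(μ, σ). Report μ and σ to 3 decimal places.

μ ≈ 3.340, σ ≈ 1.022

If T ~ Lognormal(μ,σ) then ln T ~ Normal(μ,σ), so the p-quantile of ln T is μ + z_p·σ.
ln(17) = 2.833 and ln(43) = 3.761; z_{0.31} = -0.4959, z_{0.66} = 0.4125.
σ = (3.761 − 2.833)/(0.4125 − (-0.4959)) = 1.022.
μ = 2.833 − (-0.4959)·1.022 = 3.340.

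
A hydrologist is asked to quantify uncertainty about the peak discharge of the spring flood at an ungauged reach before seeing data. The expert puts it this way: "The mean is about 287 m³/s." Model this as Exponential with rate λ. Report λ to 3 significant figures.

λ ≈ 0.00348

Exponential mean = 1/λ, so λ = 1/287.0 = 0.00348.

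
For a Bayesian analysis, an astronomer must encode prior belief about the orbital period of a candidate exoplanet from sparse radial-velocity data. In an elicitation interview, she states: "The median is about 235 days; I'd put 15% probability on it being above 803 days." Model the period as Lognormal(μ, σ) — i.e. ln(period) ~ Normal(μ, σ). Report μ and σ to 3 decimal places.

μ ≈ 5.460, σ ≈ 1.186

If T ~ Lognormal(μ,σ) then ln T ~ Normal(μ,σ), so the p-quantile of ln T is μ + z_p·σ.
ln(235) = 5.46 and ln(803) = 6.688; z_{0.5} = 0, z_{0.85} = 1.036.
σ = (6.688 − 5.46)/(1.036 − (0)) = 1.186.
μ = 5.46 − (0)·1.186 = 5.460.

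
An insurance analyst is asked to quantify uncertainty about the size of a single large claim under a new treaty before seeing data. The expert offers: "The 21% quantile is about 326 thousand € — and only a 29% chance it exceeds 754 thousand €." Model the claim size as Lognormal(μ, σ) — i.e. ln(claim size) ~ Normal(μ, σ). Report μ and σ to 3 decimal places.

μ ≈ 6.284, σ ≈ 0.617

If T ~ Lognormal(μ,σ) then ln T ~ Normal(μ,σ), so the p-quantile of ln T is μ + z_p·σ.
ln(326) = 5.787 and ln(754) = 6.625; z_{0.21} = -0.8064, z_{0.71} = 0.5534.
σ = (6.625 − 5.787)/(0.5534 − (-0.8064)) = 0.617.
μ = 5.787 − (-0.8064)·0.617 = 6.284.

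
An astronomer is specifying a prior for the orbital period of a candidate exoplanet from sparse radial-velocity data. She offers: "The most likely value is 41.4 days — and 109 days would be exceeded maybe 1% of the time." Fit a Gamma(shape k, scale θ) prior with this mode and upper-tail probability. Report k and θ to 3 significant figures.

Gamma(k,θ) with k>1 has mode (k−1)θ, so θ = 41.4/(k−1).
Need P(X < 109) = 0.99 with θ tied to k this way. Start at k = 2, θ = 41.4: P(X<109) ≈ 0.739.
Too low — raise k to concentrate. Iterating converges to k ≈ 5.95.
Then θ = 41.4/(5.95−1) ≈ 8.36.

k ≈ 5.95, θ ≈ 8.36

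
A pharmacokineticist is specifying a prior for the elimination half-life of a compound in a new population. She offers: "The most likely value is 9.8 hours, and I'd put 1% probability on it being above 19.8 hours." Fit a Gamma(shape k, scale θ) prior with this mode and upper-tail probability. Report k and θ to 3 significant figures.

Gamma(k,θ) with k>1 has mode (k−1)θ, so θ = 9.8/(k−1).
Need P(X < 19.8) = 0.99 with θ tied to k this way. Start at k = 2, θ = 9.8: P(X<19.8) ≈ 0.599.
Too low — raise k to concentrate. Iterating converges to k ≈ 10.9.
Then θ = 9.8/(10.9−1) ≈ 0.989.

k ≈ 10.9, θ ≈ 0.989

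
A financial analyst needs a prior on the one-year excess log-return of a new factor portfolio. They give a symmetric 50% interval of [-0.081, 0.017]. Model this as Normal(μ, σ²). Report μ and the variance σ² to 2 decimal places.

A symmetric 50% interval runs μ ± z·σ with z = 0.6745.
Half-width = 0.049, so σ = 0.049/0.6745 = 0.073 and σ² = 0.01.
μ is the interval midpoint, -0.03.

μ = -0.03, σ² = 0.01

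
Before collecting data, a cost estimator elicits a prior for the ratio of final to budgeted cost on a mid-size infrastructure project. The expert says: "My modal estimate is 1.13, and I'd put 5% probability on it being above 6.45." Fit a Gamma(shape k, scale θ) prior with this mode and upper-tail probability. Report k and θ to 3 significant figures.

k ≈ 1.76, θ ≈ 1.48

Gamma(k,θ) with k>1 has mode (k−1)θ, so θ = 1.13/(k−1).
Need P(X < 6.45) = 0.95 with θ tied to k this way. Start at k = 2, θ = 1.13: P(X<6.45) ≈ 0.978.
Too high — lower k to spread out. Iterating converges to k ≈ 1.76.
Then θ = 1.13/(1.76−1) ≈ 1.48.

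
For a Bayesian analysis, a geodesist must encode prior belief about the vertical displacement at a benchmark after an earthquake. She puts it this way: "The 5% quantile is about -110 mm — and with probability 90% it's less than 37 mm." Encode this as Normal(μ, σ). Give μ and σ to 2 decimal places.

The p-quantile of Normal(μ,σ) is μ + z_p·σ, with z_{0.05} = -1.645 and z_{0.9} = 1.282.
Eliminate σ: μ = (z₂·x₁ − z₁·x₂)/(z₂ − z₁) = (1.282·-110 − (-1.645)·37)/2.926 = -27.38.
Then σ = (x₂ − x₁)/(z₂ − z₁) = (37 − -110)/2.926 = 50.23.

μ = -27.38, σ = 50.23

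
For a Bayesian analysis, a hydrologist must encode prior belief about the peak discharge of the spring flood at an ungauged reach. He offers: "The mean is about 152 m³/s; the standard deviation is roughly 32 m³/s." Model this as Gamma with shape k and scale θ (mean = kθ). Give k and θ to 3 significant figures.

k ≈ 22.6, θ ≈ 6.74

For Gamma(k, scale θ): mean = kθ, variance = kθ², so CV = 1/√k.
CV = SD/mean = 32/152 = 0.2105, hence k = 1/CV² = 22.6.
Then θ = mean/k = 152/22.6 = 6.74.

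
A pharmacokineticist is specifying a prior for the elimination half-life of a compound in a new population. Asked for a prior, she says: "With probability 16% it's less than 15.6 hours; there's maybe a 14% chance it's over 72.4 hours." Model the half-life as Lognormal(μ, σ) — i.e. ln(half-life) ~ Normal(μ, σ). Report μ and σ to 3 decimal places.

μ ≈ 3.483, σ ≈ 0.740

If T ~ Lognormal(μ,σ) then ln T ~ Normal(μ,σ), so the p-quantile of ln T is μ + z_p·σ.
ln(15.6) = 2.747 and ln(72.4) = 4.282; z_{0.16} = -0.9945, z_{0.86} = 1.08.
σ = (4.282 − 2.747)/(1.08 − (-0.9945)) = 0.740.
μ = 2.747 − (-0.9945)·0.740 = 3.483.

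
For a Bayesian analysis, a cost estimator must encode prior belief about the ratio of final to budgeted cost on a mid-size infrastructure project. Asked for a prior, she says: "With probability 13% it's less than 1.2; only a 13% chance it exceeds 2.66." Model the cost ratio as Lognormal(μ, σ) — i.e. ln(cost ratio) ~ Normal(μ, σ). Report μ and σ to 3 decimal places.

If T ~ Lognormal(μ,σ) then ln T ~ Normal(μ,σ), so the p-quantile of ln T is μ + z_p·σ.
ln(1.2) = 0.1823 and ln(2.66) = 0.9783; z_{0.13} = -1.126, z_{0.87} = 1.126.
σ = (0.9783 − 0.1823)/(1.126 − (-1.126)) = 0.353.
μ = 0.1823 − (-1.126)·0.353 = 0.580.

μ ≈ 0.580, σ ≈ 0.353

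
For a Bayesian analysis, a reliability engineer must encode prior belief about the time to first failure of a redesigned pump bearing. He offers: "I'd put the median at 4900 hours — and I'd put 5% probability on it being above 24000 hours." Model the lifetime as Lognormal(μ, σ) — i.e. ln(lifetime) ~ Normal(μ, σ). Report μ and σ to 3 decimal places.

μ ≈ 8.497, σ ≈ 0.966

If T ~ Lognormal(μ,σ) then ln T ~ Normal(μ,σ), so the p-quantile of ln T is μ + z_p·σ.
ln(4900) = 8.497 and ln(24000) = 10.09; z_{0.5} = 0, z_{0.95} = 1.645.
σ = (10.09 − 8.497)/(1.645 − (0)) = 0.966.
μ = 8.497 − (0)·0.966 = 8.497.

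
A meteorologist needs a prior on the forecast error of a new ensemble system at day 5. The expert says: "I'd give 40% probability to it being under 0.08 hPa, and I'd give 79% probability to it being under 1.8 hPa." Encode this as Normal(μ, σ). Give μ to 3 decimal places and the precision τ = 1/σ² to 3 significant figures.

μ = 0.491, τ = 0.38

For Normal(μ,σ), the p-quantile is μ + z_p·σ. Here z_{0.4} = -0.2533, z_{0.79} = 0.8064.
So 0.08 = μ − 0.2533σ and 1.8 = μ + 0.8064σ.
Subtracting: σ = (1.8 − 0.08)/(0.8064 − (-0.2533)) = 1.623.
Then μ = 0.08 − (-0.2533)·1.623 = 0.491.
Precision τ = 1/σ² = 1/1.623² = 0.38.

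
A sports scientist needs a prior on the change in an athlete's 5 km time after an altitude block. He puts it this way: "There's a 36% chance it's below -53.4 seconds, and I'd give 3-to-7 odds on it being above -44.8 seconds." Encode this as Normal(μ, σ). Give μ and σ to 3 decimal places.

μ = -49.908, σ = 9.741

For Normal(μ,σ), the p-quantile is μ + z_p·σ. Here z_{0.36} = -0.3585, z_{0.7} = 0.5244.
So -53.4 = μ − 0.3585σ and -44.8 = μ + 0.5244σ.
Subtracting: σ = (-44.8 − -53.4)/(0.5244 − (-0.3585)) = 9.741.
Then μ = -53.4 − (-0.3585)·9.741 = -49.908.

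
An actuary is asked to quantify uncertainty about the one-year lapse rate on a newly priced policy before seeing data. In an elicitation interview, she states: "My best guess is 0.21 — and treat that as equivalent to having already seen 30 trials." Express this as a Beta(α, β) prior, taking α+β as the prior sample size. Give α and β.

α = 6.3, β = 23.7

Under the effective-sample-size interpretation, Beta(α, β) has prior mean α/(α+β) and prior sample size α+β.
So α+β = 30 and α/(α+β) = 0.21, giving α = 0.21·30 = 6.3 and β = 30 − 6.3 = 23.7.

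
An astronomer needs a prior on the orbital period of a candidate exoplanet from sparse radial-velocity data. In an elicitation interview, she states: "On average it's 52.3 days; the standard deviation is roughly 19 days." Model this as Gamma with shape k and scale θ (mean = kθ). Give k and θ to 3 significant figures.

For Gamma(k, scale θ): mean = kθ, variance = kθ², so CV = 1/√k.
CV = SD/mean = 19/52.3 = 0.3633, hence k = 1/CV² = 7.58.
Then θ = mean/k = 52.3/7.58 = 6.9.

k ≈ 7.58, θ ≈ 6.9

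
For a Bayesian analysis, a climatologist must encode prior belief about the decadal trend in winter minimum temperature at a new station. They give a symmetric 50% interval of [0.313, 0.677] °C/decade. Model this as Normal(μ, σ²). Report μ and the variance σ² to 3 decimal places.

A symmetric 50% interval runs μ ± z·σ with z = 0.6745.
Half-width = 0.182, so σ = 0.182/0.6745 = 0.2698 and σ² = 0.073.
μ is the interval midpoint, 0.495.

μ = 0.495, σ² = 0.073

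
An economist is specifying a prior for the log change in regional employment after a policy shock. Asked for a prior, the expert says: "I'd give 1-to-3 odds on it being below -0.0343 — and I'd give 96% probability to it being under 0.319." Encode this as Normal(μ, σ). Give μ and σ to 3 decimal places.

For Normal(μ,σ), the p-quantile is μ + z_p·σ. Here z_{0.25} = -0.6745, z_{0.96} = 1.751.
So -0.0343 = μ − 0.6745σ and 0.319 = μ + 1.751σ.
Subtracting: σ = (0.319 − -0.0343)/(1.751 − (-0.6745)) = 0.146.
Then μ = -0.0343 − (-0.6745)·0.146 = 0.064.

μ = 0.064, σ = 0.146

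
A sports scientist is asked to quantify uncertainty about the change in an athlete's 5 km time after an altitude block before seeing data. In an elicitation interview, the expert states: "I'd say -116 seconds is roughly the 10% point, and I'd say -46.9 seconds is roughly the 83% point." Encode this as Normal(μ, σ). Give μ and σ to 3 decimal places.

The p-quantile of Normal(μ,σ) is μ + z_p·σ, with z_{0.1} = -1.282 and z_{0.83} = 0.9542.
Eliminate σ: μ = (z₂·x₁ − z₁·x₂)/(z₂ − z₁) = (0.9542·-116 − (-1.282)·-46.9)/2.236 = -76.391.
Then σ = (x₂ − x₁)/(z₂ − z₁) = (-46.9 − -116)/2.236 = 30.907.

μ = -76.391, σ = 30.907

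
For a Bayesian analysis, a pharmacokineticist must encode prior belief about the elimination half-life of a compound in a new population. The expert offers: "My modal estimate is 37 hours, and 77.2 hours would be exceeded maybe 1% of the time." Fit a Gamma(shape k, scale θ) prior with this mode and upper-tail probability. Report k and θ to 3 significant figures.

k ≈ 10, θ ≈ 4.11

Gamma(k,θ) with k>1 has mode (k−1)θ, so θ = 37/(k−1).
Need P(X < 77.2) = 0.99 with θ tied to k this way. Start at k = 2, θ = 37: P(X<77.2) ≈ 0.617.
Too low — raise k to concentrate. Iterating converges to k ≈ 10.
Then θ = 37/(10−1) ≈ 4.11.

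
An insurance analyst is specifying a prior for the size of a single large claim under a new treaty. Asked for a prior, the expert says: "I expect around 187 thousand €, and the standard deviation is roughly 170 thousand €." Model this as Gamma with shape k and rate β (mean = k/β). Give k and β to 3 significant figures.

k ≈ 1.21, β ≈ 0.00647

For Gamma(k, rate β): mean = k/β, variance = k/β², so CV = 1/√k.
CV = SD/mean = 170/187 = 0.9091, hence k = 1/CV² = 1.21.
Then β = k/mean = 1.21/187 = 0.00647.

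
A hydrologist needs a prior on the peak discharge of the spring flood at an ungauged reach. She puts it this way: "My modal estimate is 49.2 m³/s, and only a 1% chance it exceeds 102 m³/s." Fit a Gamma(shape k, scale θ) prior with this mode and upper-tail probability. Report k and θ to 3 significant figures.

k ≈ 10.2, θ ≈ 5.36

Gamma(k,θ) with k>1 has mode (k−1)θ, so θ = 49.2/(k−1).
Need P(X < 102) = 0.99 with θ tied to k this way. Start at k = 2, θ = 49.2: P(X<102) ≈ 0.613.
Too low — raise k to concentrate. Iterating converges to k ≈ 10.2.
Then θ = 49.2/(10.2−1) ≈ 5.36.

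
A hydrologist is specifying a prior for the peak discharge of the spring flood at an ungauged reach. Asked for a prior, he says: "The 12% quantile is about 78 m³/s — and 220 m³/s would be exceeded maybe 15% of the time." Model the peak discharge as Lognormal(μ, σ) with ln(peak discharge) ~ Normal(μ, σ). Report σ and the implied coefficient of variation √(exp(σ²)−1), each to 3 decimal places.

σ ≈ 0.469, CV ≈ 0.496

If T ~ Lognormal(μ,σ) then ln T ~ Normal(μ,σ), so the p-quantile of ln T is μ + z_p·σ.
ln(78) = 4.357 and ln(220) = 5.394; z_{0.12} = -1.175, z_{0.85} = 1.036.
σ = (5.394 − 4.357)/(1.036 − (-1.175)) = 0.469.
μ = 4.357 − (-1.175)·0.469 = 4.908.
CV = √(exp(σ²)−1) = √(exp(0.2199)−1) = 0.496.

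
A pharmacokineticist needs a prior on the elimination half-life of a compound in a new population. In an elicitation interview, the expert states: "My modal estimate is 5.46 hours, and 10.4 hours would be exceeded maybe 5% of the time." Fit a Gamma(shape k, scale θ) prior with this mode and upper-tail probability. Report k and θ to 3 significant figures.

Gamma(k,θ) with k>1 has mode (k−1)θ, so θ = 5.46/(k−1).
Need P(X < 10.4) = 0.95 with θ tied to k this way. Start at k = 2, θ = 5.46: P(X<10.4) ≈ 0.568.
Too low — raise k to concentrate. Iterating converges to k ≈ 7.69.
Then θ = 5.46/(7.69−1) ≈ 0.816.

k ≈ 7.69, θ ≈ 0.816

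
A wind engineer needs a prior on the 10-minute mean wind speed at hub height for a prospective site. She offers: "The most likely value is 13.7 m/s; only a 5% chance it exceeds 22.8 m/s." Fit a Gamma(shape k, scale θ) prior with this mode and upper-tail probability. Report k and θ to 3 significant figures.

k ≈ 11.8, θ ≈ 1.27

Gamma(k,θ) with k>1 has mode (k−1)θ, so θ = 13.7/(k−1).
Need P(X < 22.8) = 0.95 with θ tied to k this way. Start at k = 2, θ = 13.7: P(X<22.8) ≈ 0.496.
Too low — raise k to concentrate. Iterating converges to k ≈ 11.8.
Then θ = 13.7/(11.8−1) ≈ 1.27.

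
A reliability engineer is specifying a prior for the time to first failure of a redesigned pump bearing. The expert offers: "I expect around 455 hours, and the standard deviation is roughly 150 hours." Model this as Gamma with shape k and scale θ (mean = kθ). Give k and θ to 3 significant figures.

For Gamma(k, scale θ): mean = kθ, variance = kθ², so CV = 1/√k.
CV = SD/mean = 150/455 = 0.3297, hence k = 1/CV² = 9.2.
Then θ = mean/k = 455/9.2 = 49.5.

k ≈ 9.2, θ ≈ 49.5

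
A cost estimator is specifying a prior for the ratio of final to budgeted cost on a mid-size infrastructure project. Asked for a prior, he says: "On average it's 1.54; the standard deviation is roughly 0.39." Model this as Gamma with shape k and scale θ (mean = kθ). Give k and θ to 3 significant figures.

k ≈ 15.6, θ ≈ 0.0988

For Gamma(k, scale θ): mean = kθ, variance = kθ², so CV = 1/√k.
CV = SD/mean = 0.39/1.54 = 0.2532, hence k = 1/CV² = 15.6.
Then θ = mean/k = 1.54/15.6 = 0.0988.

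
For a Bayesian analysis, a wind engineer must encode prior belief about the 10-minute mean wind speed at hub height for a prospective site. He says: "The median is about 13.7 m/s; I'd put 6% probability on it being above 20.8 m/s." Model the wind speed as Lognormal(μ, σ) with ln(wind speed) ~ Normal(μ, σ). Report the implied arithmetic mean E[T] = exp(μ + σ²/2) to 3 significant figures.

E[T] ≈ 14.2 m/s

If T ~ Lognormal(μ,σ) then ln T ~ Normal(μ,σ), so the p-quantile of ln T is μ + z_p·σ.
ln(13.7) = 2.617 and ln(20.8) = 3.035; z_{0.5} = 0, z_{0.94} = 1.555.
σ = (3.035 − 2.617)/(1.555 − (0)) = 0.269.
μ = 2.617 − (0)·0.269 = 2.617.
E[T] = exp(μ + σ²/2) = exp(2.617 + 0.0361) = 14.2 m/s.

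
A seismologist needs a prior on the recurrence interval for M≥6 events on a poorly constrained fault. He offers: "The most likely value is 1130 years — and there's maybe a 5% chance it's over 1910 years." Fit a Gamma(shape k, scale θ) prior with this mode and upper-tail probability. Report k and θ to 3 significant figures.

k ≈ 11.1, θ ≈ 111

Gamma(k,θ) with k>1 has mode (k−1)θ, so θ = 1130/(k−1).
Need P(X < 1910) = 0.95 with θ tied to k this way. Start at k = 2, θ = 1130: P(X<1910) ≈ 0.504.
Too low — raise k to concentrate. Iterating converges to k ≈ 11.1.
Then θ = 1130/(11.1−1) ≈ 111.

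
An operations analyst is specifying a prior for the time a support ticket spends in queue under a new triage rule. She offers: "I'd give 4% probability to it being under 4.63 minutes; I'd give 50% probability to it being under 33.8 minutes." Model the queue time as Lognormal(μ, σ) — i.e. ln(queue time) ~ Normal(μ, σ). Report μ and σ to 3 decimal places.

μ ≈ 3.520, σ ≈ 1.135

If T ~ Lognormal(μ,σ) then ln T ~ Normal(μ,σ), so the p-quantile of ln T is μ + z_p·σ.
ln(4.63) = 1.533 and ln(33.8) = 3.52; z_{0.04} = -1.751, z_{0.5} = 0.
σ = (3.52 − 1.533)/(0 − (-1.751)) = 1.135.
μ = 1.533 − (-1.751)·1.135 = 3.520.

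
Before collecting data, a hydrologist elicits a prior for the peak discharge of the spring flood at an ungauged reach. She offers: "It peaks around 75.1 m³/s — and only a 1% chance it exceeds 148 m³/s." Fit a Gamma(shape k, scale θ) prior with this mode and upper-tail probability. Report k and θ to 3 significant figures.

Gamma(k,θ) with k>1 has mode (k−1)θ, so θ = 75.1/(k−1).
Need P(X < 148) = 0.99 with θ tied to k this way. Start at k = 2, θ = 75.1: P(X<148) ≈ 0.586.
Too low — raise k to concentrate. Iterating converges to k ≈ 11.7.
Then θ = 75.1/(11.7−1) ≈ 7.02.

k ≈ 11.7, θ ≈ 7.02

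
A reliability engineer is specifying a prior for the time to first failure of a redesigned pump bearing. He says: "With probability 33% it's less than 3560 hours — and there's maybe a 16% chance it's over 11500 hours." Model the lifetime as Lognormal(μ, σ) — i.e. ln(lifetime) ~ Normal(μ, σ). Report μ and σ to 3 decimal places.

If T ~ Lognormal(μ,σ) then ln T ~ Normal(μ,σ), so the p-quantile of ln T is μ + z_p·σ.
ln(3560) = 8.178 and ln(11500) = 9.35; z_{0.33} = -0.4399, z_{0.84} = 0.9945.
σ = (9.35 − 8.178)/(0.9945 − (-0.4399)) = 0.817.
μ = 8.178 − (-0.4399)·0.817 = 8.537.

μ ≈ 8.537, σ ≈ 0.817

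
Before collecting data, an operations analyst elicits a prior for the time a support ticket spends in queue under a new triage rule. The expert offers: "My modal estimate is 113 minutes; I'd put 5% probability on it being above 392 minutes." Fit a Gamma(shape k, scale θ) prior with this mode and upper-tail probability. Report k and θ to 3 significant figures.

Gamma(k,θ) with k>1 has mode (k−1)θ, so θ = 113/(k−1).
Need P(X < 392) = 0.95 with θ tied to k this way. Start at k = 2, θ = 113: P(X<392) ≈ 0.861.
Too low — raise k to concentrate. Iterating converges to k ≈ 2.67.
Then θ = 113/(2.67−1) ≈ 67.6.

k ≈ 2.67, θ ≈ 67.6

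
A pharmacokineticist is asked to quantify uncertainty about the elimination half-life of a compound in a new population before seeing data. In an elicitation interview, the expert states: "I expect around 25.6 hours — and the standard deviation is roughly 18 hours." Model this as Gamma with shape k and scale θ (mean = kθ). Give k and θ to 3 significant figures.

For Gamma(k, scale θ): mean = kθ, variance = kθ², so CV = 1/√k.
CV = SD/mean = 18/25.6 = 0.7031, hence k = 1/CV² = 2.02.
Then θ = mean/k = 25.6/2.02 = 12.7.

k ≈ 2.02, θ ≈ 12.7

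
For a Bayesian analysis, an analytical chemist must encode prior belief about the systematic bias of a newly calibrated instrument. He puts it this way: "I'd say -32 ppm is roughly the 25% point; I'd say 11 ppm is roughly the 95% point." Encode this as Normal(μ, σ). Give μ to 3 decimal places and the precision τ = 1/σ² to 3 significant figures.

The p-quantile of Normal(μ,σ) is μ + z_p·σ, with z_{0.25} = -0.6745 and z_{0.95} = 1.645.
Eliminate σ: μ = (z₂·x₁ − z₁·x₂)/(z₂ − z₁) = (1.645·-32 − (-0.6745)·11)/2.319 = -19.495.
Then σ = (x₂ − x₁)/(z₂ − z₁) = (11 − -32)/2.319 = 18.540.
Precision τ = 1/σ² = 1/18.54² = 0.00291.

μ = -19.495, τ = 0.00291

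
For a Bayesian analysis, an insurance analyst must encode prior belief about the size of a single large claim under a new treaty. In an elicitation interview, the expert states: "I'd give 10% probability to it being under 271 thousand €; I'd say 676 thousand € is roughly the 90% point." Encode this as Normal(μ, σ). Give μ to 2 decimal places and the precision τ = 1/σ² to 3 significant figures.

μ = 473.50, τ = 4.01e-05

For Normal(μ,σ), the p-quantile is μ + z_p·σ. Here z_{0.1} = -1.282, z_{0.9} = 1.282.
So 271 = μ − 1.282σ and 676 = μ + 1.282σ.
Subtracting: σ = (676 − 271)/(1.282 − (-1.282)) = 158.01.
Then μ = 271 − (-1.282)·158.01 = 473.50.
Precision τ = 1/σ² = 1/158² = 4.01e-05.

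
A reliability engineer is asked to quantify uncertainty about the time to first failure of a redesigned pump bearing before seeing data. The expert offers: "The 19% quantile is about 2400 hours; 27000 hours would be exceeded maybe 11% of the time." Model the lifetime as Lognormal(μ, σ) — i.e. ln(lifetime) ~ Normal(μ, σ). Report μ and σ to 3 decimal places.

μ ≈ 8.793, σ ≈ 1.150

If T ~ Lognormal(μ,σ) then ln T ~ Normal(μ,σ), so the p-quantile of ln T is μ + z_p·σ.
ln(2400) = 7.783 and ln(27000) = 10.2; z_{0.19} = -0.8779, z_{0.89} = 1.227.
σ = (10.2 − 7.783)/(1.227 − (-0.8779)) = 1.150.
μ = 7.783 − (-0.8779)·1.150 = 8.793.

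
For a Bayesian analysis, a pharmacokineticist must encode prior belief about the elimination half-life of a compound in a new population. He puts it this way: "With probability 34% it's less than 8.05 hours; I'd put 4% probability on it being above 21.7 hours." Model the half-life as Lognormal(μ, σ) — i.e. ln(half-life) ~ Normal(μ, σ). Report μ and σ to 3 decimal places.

μ ≈ 2.275, σ ≈ 0.458

If T ~ Lognormal(μ,σ) then ln T ~ Normal(μ,σ), so the p-quantile of ln T is μ + z_p·σ.
ln(8.05) = 2.086 and ln(21.7) = 3.077; z_{0.34} = -0.4125, z_{0.96} = 1.751.
σ = (3.077 − 2.086)/(1.751 − (-0.4125)) = 0.458.
μ = 2.086 − (-0.4125)·0.458 = 2.275.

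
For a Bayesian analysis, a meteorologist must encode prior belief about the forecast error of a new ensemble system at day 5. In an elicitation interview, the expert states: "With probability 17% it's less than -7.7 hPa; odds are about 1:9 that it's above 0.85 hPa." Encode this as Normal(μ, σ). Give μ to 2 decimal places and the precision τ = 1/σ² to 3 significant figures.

The p-quantile of Normal(μ,σ) is μ + z_p·σ, with z_{0.17} = -0.9542 and z_{0.9} = 1.282.
Eliminate σ: μ = (z₂·x₁ − z₁·x₂)/(z₂ − z₁) = (1.282·-7.7 − (-0.9542)·0.85)/2.236 = -4.05.
Then σ = (x₂ − x₁)/(z₂ − z₁) = (0.85 − -7.7)/2.236 = 3.82.
Precision τ = 1/σ² = 1/3.824² = 0.0684.

μ = -4.05, τ = 0.0684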